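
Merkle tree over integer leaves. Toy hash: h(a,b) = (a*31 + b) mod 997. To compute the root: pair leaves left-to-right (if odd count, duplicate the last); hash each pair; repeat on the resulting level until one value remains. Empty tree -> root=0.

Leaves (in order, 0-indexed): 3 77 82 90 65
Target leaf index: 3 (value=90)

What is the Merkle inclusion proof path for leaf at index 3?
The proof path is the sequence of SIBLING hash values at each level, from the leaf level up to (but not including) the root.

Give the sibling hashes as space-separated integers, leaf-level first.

L0 (leaves): [3, 77, 82, 90, 65], target index=3
L1: h(3,77)=(3*31+77)%997=170 [pair 0] h(82,90)=(82*31+90)%997=638 [pair 1] h(65,65)=(65*31+65)%997=86 [pair 2] -> [170, 638, 86]
  Sibling for proof at L0: 82
L2: h(170,638)=(170*31+638)%997=923 [pair 0] h(86,86)=(86*31+86)%997=758 [pair 1] -> [923, 758]
  Sibling for proof at L1: 170
L3: h(923,758)=(923*31+758)%997=458 [pair 0] -> [458]
  Sibling for proof at L2: 758
Root: 458
Proof path (sibling hashes from leaf to root): [82, 170, 758]

Answer: 82 170 758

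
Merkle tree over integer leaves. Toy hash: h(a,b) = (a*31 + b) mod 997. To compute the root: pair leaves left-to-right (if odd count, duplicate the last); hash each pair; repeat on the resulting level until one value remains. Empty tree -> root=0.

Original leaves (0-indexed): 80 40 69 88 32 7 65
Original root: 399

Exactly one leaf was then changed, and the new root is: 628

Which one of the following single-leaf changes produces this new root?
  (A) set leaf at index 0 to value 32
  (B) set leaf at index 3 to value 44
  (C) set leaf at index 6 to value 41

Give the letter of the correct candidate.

Answer: C

Derivation:
Original leaves: [80, 40, 69, 88, 32, 7, 65]
Target new root: 628
Try each candidate change and compute the resulting root:
Candidate A: set leaf[0] = 32 -> leaves = [32, 40, 69, 88, 32, 7, 65]
  L0: [32, 40, 69, 88, 32, 7, 65]
  L1: h(32,40)=(32*31+40)%997=35 h(69,88)=(69*31+88)%997=233 h(32,7)=(32*31+7)%997=2 h(65,65)=(65*31+65)%997=86 -> [35, 233, 2, 86]
  L2: h(35,233)=(35*31+233)%997=321 h(2,86)=(2*31+86)%997=148 -> [321, 148]
  L3: h(321,148)=(321*31+148)%997=129 -> [129]
  root = 129 != target 628
Candidate B: set leaf[3] = 44 -> leaves = [80, 40, 69, 44, 32, 7, 65]
  L0: [80, 40, 69, 44, 32, 7, 65]
  L1: h(80,40)=(80*31+40)%997=526 h(69,44)=(69*31+44)%997=189 h(32,7)=(32*31+7)%997=2 h(65,65)=(65*31+65)%997=86 -> [526, 189, 2, 86]
  L2: h(526,189)=(526*31+189)%997=543 h(2,86)=(2*31+86)%997=148 -> [543, 148]
  L3: h(543,148)=(543*31+148)%997=32 -> [32]
  root = 32 != target 628
Candidate C: set leaf[6] = 41 -> leaves = [80, 40, 69, 88, 32, 7, 41]
  L0: [80, 40, 69, 88, 32, 7, 41]
  L1: h(80,40)=(80*31+40)%997=526 h(69,88)=(69*31+88)%997=233 h(32,7)=(32*31+7)%997=2 h(41,41)=(41*31+41)%997=315 -> [526, 233, 2, 315]
  L2: h(526,233)=(526*31+233)%997=587 h(2,315)=(2*31+315)%997=377 -> [587, 377]
  L3: h(587,377)=(587*31+377)%997=628 -> [628]
  root = 628 == target 628  ** MATCH **
Candidate C produces the target root.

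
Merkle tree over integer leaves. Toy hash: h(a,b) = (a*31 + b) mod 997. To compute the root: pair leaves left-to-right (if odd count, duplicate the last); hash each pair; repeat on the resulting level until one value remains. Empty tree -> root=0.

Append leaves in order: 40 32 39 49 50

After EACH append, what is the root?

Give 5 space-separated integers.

Answer: 40 275 800 810 538

Derivation:
After append 40 (leaves=[40]):
  L0: [40]
  root=40
After append 32 (leaves=[40, 32]):
  L0: [40, 32]
  L1: h(40,32)=(40*31+32)%997=275 -> [275]
  root=275
After append 39 (leaves=[40, 32, 39]):
  L0: [40, 32, 39]
  L1: h(40,32)=(40*31+32)%997=275 h(39,39)=(39*31+39)%997=251 -> [275, 251]
  L2: h(275,251)=(275*31+251)%997=800 -> [800]
  root=800
After append 49 (leaves=[40, 32, 39, 49]):
  L0: [40, 32, 39, 49]
  L1: h(40,32)=(40*31+32)%997=275 h(39,49)=(39*31+49)%997=261 -> [275, 261]
  L2: h(275,261)=(275*31+261)%997=810 -> [810]
  root=810
After append 50 (leaves=[40, 32, 39, 49, 50]):
  L0: [40, 32, 39, 49, 50]
  L1: h(40,32)=(40*31+32)%997=275 h(39,49)=(39*31+49)%997=261 h(50,50)=(50*31+50)%997=603 -> [275, 261, 603]
  L2: h(275,261)=(275*31+261)%997=810 h(603,603)=(603*31+603)%997=353 -> [810, 353]
  L3: h(810,353)=(810*31+353)%997=538 -> [538]
  root=538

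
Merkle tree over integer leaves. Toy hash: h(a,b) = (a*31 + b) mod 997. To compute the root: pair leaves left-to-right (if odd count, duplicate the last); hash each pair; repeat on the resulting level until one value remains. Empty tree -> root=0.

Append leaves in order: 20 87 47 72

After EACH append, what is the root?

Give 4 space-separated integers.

After append 20 (leaves=[20]):
  L0: [20]
  root=20
After append 87 (leaves=[20, 87]):
  L0: [20, 87]
  L1: h(20,87)=(20*31+87)%997=707 -> [707]
  root=707
After append 47 (leaves=[20, 87, 47]):
  L0: [20, 87, 47]
  L1: h(20,87)=(20*31+87)%997=707 h(47,47)=(47*31+47)%997=507 -> [707, 507]
  L2: h(707,507)=(707*31+507)%997=490 -> [490]
  root=490
After append 72 (leaves=[20, 87, 47, 72]):
  L0: [20, 87, 47, 72]
  L1: h(20,87)=(20*31+87)%997=707 h(47,72)=(47*31+72)%997=532 -> [707, 532]
  L2: h(707,532)=(707*31+532)%997=515 -> [515]
  root=515

Answer: 20 707 490 515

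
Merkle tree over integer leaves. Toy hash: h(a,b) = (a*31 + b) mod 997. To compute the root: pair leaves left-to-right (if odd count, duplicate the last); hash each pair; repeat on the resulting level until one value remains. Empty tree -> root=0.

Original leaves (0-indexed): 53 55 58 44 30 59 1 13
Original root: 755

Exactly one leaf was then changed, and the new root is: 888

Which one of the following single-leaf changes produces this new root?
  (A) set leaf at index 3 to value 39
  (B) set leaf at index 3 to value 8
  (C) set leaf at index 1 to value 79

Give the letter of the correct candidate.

Original leaves: [53, 55, 58, 44, 30, 59, 1, 13]
Target new root: 888
Try each candidate change and compute the resulting root:
Candidate A: set leaf[3] = 39 -> leaves = [53, 55, 58, 39, 30, 59, 1, 13]
  L0: [53, 55, 58, 39, 30, 59, 1, 13]
  L1: h(53,55)=(53*31+55)%997=701 h(58,39)=(58*31+39)%997=840 h(30,59)=(30*31+59)%997=989 h(1,13)=(1*31+13)%997=44 -> [701, 840, 989, 44]
  L2: h(701,840)=(701*31+840)%997=637 h(989,44)=(989*31+44)%997=793 -> [637, 793]
  L3: h(637,793)=(637*31+793)%997=600 -> [600]
  root = 600 != target 888
Candidate B: set leaf[3] = 8 -> leaves = [53, 55, 58, 8, 30, 59, 1, 13]
  L0: [53, 55, 58, 8, 30, 59, 1, 13]
  L1: h(53,55)=(53*31+55)%997=701 h(58,8)=(58*31+8)%997=809 h(30,59)=(30*31+59)%997=989 h(1,13)=(1*31+13)%997=44 -> [701, 809, 989, 44]
  L2: h(701,809)=(701*31+809)%997=606 h(989,44)=(989*31+44)%997=793 -> [606, 793]
  L3: h(606,793)=(606*31+793)%997=636 -> [636]
  root = 636 != target 888
Candidate C: set leaf[1] = 79 -> leaves = [53, 79, 58, 44, 30, 59, 1, 13]
  L0: [53, 79, 58, 44, 30, 59, 1, 13]
  L1: h(53,79)=(53*31+79)%997=725 h(58,44)=(58*31+44)%997=845 h(30,59)=(30*31+59)%997=989 h(1,13)=(1*31+13)%997=44 -> [725, 845, 989, 44]
  L2: h(725,845)=(725*31+845)%997=389 h(989,44)=(989*31+44)%997=793 -> [389, 793]
  L3: h(389,793)=(389*31+793)%997=888 -> [888]
  root = 888 == target 888  ** MATCH **
Candidate C produces the target root.

Answer: C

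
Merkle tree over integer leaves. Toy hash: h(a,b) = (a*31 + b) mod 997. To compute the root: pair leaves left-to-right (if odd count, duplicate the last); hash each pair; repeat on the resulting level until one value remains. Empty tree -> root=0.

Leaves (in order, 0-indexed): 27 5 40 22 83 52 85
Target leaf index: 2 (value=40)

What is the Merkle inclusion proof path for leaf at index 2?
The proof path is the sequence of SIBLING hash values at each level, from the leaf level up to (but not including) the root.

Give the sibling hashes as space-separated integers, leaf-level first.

L0 (leaves): [27, 5, 40, 22, 83, 52, 85], target index=2
L1: h(27,5)=(27*31+5)%997=842 [pair 0] h(40,22)=(40*31+22)%997=265 [pair 1] h(83,52)=(83*31+52)%997=631 [pair 2] h(85,85)=(85*31+85)%997=726 [pair 3] -> [842, 265, 631, 726]
  Sibling for proof at L0: 22
L2: h(842,265)=(842*31+265)%997=445 [pair 0] h(631,726)=(631*31+726)%997=347 [pair 1] -> [445, 347]
  Sibling for proof at L1: 842
L3: h(445,347)=(445*31+347)%997=184 [pair 0] -> [184]
  Sibling for proof at L2: 347
Root: 184
Proof path (sibling hashes from leaf to root): [22, 842, 347]

Answer: 22 842 347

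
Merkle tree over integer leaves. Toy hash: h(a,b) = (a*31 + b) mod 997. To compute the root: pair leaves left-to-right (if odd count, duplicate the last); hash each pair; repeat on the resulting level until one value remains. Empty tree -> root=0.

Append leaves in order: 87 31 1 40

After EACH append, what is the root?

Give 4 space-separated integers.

Answer: 87 734 852 891

Derivation:
After append 87 (leaves=[87]):
  L0: [87]
  root=87
After append 31 (leaves=[87, 31]):
  L0: [87, 31]
  L1: h(87,31)=(87*31+31)%997=734 -> [734]
  root=734
After append 1 (leaves=[87, 31, 1]):
  L0: [87, 31, 1]
  L1: h(87,31)=(87*31+31)%997=734 h(1,1)=(1*31+1)%997=32 -> [734, 32]
  L2: h(734,32)=(734*31+32)%997=852 -> [852]
  root=852
After append 40 (leaves=[87, 31, 1, 40]):
  L0: [87, 31, 1, 40]
  L1: h(87,31)=(87*31+31)%997=734 h(1,40)=(1*31+40)%997=71 -> [734, 71]
  L2: h(734,71)=(734*31+71)%997=891 -> [891]
  root=891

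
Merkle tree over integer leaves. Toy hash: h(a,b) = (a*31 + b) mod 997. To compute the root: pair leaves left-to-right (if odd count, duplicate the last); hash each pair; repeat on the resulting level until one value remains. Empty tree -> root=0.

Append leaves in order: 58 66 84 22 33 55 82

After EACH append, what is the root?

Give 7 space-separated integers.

After append 58 (leaves=[58]):
  L0: [58]
  root=58
After append 66 (leaves=[58, 66]):
  L0: [58, 66]
  L1: h(58,66)=(58*31+66)%997=867 -> [867]
  root=867
After append 84 (leaves=[58, 66, 84]):
  L0: [58, 66, 84]
  L1: h(58,66)=(58*31+66)%997=867 h(84,84)=(84*31+84)%997=694 -> [867, 694]
  L2: h(867,694)=(867*31+694)%997=652 -> [652]
  root=652
After append 22 (leaves=[58, 66, 84, 22]):
  L0: [58, 66, 84, 22]
  L1: h(58,66)=(58*31+66)%997=867 h(84,22)=(84*31+22)%997=632 -> [867, 632]
  L2: h(867,632)=(867*31+632)%997=590 -> [590]
  root=590
After append 33 (leaves=[58, 66, 84, 22, 33]):
  L0: [58, 66, 84, 22, 33]
  L1: h(58,66)=(58*31+66)%997=867 h(84,22)=(84*31+22)%997=632 h(33,33)=(33*31+33)%997=59 -> [867, 632, 59]
  L2: h(867,632)=(867*31+632)%997=590 h(59,59)=(59*31+59)%997=891 -> [590, 891]
  L3: h(590,891)=(590*31+891)%997=238 -> [238]
  root=238
After append 55 (leaves=[58, 66, 84, 22, 33, 55]):
  L0: [58, 66, 84, 22, 33, 55]
  L1: h(58,66)=(58*31+66)%997=867 h(84,22)=(84*31+22)%997=632 h(33,55)=(33*31+55)%997=81 -> [867, 632, 81]
  L2: h(867,632)=(867*31+632)%997=590 h(81,81)=(81*31+81)%997=598 -> [590, 598]
  L3: h(590,598)=(590*31+598)%997=942 -> [942]
  root=942
After append 82 (leaves=[58, 66, 84, 22, 33, 55, 82]):
  L0: [58, 66, 84, 22, 33, 55, 82]
  L1: h(58,66)=(58*31+66)%997=867 h(84,22)=(84*31+22)%997=632 h(33,55)=(33*31+55)%997=81 h(82,82)=(82*31+82)%997=630 -> [867, 632, 81, 630]
  L2: h(867,632)=(867*31+632)%997=590 h(81,630)=(81*31+630)%997=150 -> [590, 150]
  L3: h(590,150)=(590*31+150)%997=494 -> [494]
  root=494

Answer: 58 867 652 590 238 942 494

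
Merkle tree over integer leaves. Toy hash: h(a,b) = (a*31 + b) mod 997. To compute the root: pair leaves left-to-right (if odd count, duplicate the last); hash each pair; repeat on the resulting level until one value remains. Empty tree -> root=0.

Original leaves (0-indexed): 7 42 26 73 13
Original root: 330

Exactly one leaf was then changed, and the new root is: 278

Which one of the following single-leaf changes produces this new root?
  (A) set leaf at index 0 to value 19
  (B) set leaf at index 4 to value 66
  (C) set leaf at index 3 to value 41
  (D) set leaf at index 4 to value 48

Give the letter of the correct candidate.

Original leaves: [7, 42, 26, 73, 13]
Target new root: 278
Try each candidate change and compute the resulting root:
Candidate A: set leaf[0] = 19 -> leaves = [19, 42, 26, 73, 13]
  L0: [19, 42, 26, 73, 13]
  L1: h(19,42)=(19*31+42)%997=631 h(26,73)=(26*31+73)%997=879 h(13,13)=(13*31+13)%997=416 -> [631, 879, 416]
  L2: h(631,879)=(631*31+879)%997=500 h(416,416)=(416*31+416)%997=351 -> [500, 351]
  L3: h(500,351)=(500*31+351)%997=896 -> [896]
  root = 896 != target 278
Candidate B: set leaf[4] = 66 -> leaves = [7, 42, 26, 73, 66]
  L0: [7, 42, 26, 73, 66]
  L1: h(7,42)=(7*31+42)%997=259 h(26,73)=(26*31+73)%997=879 h(66,66)=(66*31+66)%997=118 -> [259, 879, 118]
  L2: h(259,879)=(259*31+879)%997=932 h(118,118)=(118*31+118)%997=785 -> [932, 785]
  L3: h(932,785)=(932*31+785)%997=764 -> [764]
  root = 764 != target 278
Candidate C: set leaf[3] = 41 -> leaves = [7, 42, 26, 41, 13]
  L0: [7, 42, 26, 41, 13]
  L1: h(7,42)=(7*31+42)%997=259 h(26,41)=(26*31+41)%997=847 h(13,13)=(13*31+13)%997=416 -> [259, 847, 416]
  L2: h(259,847)=(259*31+847)%997=900 h(416,416)=(416*31+416)%997=351 -> [900, 351]
  L3: h(900,351)=(900*31+351)%997=335 -> [335]
  root = 335 != target 278
Candidate D: set leaf[4] = 48 -> leaves = [7, 42, 26, 73, 48]
  L0: [7, 42, 26, 73, 48]
  L1: h(7,42)=(7*31+42)%997=259 h(26,73)=(26*31+73)%997=879 h(48,48)=(48*31+48)%997=539 -> [259, 879, 539]
  L2: h(259,879)=(259*31+879)%997=932 h(539,539)=(539*31+539)%997=299 -> [932, 299]
  L3: h(932,299)=(932*31+299)%997=278 -> [278]
  root = 278 == target 278  ** MATCH **
Candidate D produces the target root.

Answer: D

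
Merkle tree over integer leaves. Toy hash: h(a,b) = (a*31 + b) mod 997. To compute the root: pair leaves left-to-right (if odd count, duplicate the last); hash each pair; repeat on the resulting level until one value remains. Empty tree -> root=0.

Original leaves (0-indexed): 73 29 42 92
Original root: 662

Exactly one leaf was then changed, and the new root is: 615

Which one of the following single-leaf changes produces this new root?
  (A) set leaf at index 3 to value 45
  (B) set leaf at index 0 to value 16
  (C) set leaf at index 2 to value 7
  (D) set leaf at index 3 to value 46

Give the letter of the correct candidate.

Answer: A

Derivation:
Original leaves: [73, 29, 42, 92]
Target new root: 615
Try each candidate change and compute the resulting root:
Candidate A: set leaf[3] = 45 -> leaves = [73, 29, 42, 45]
  L0: [73, 29, 42, 45]
  L1: h(73,29)=(73*31+29)%997=298 h(42,45)=(42*31+45)%997=350 -> [298, 350]
  L2: h(298,350)=(298*31+350)%997=615 -> [615]
  root = 615 == target 615  ** MATCH **
Candidate B: set leaf[0] = 16 -> leaves = [16, 29, 42, 92]
  L0: [16, 29, 42, 92]
  L1: h(16,29)=(16*31+29)%997=525 h(42,92)=(42*31+92)%997=397 -> [525, 397]
  L2: h(525,397)=(525*31+397)%997=720 -> [720]
  root = 720 != target 615
Candidate C: set leaf[2] = 7 -> leaves = [73, 29, 7, 92]
  L0: [73, 29, 7, 92]
  L1: h(73,29)=(73*31+29)%997=298 h(7,92)=(7*31+92)%997=309 -> [298, 309]
  L2: h(298,309)=(298*31+309)%997=574 -> [574]
  root = 574 != target 615
Candidate D: set leaf[3] = 46 -> leaves = [73, 29, 42, 46]
  L0: [73, 29, 42, 46]
  L1: h(73,29)=(73*31+29)%997=298 h(42,46)=(42*31+46)%997=351 -> [298, 351]
  L2: h(298,351)=(298*31+351)%997=616 -> [616]
  root = 616 != target 615
Candidate A produces the target root.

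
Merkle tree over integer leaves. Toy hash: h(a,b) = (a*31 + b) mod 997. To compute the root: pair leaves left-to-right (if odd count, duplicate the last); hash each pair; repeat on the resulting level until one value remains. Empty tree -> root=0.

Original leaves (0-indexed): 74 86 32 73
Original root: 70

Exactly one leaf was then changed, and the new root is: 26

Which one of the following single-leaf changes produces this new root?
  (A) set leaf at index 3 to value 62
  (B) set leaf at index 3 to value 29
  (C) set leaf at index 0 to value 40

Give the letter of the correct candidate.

Original leaves: [74, 86, 32, 73]
Target new root: 26
Try each candidate change and compute the resulting root:
Candidate A: set leaf[3] = 62 -> leaves = [74, 86, 32, 62]
  L0: [74, 86, 32, 62]
  L1: h(74,86)=(74*31+86)%997=386 h(32,62)=(32*31+62)%997=57 -> [386, 57]
  L2: h(386,57)=(386*31+57)%997=59 -> [59]
  root = 59 != target 26
Candidate B: set leaf[3] = 29 -> leaves = [74, 86, 32, 29]
  L0: [74, 86, 32, 29]
  L1: h(74,86)=(74*31+86)%997=386 h(32,29)=(32*31+29)%997=24 -> [386, 24]
  L2: h(386,24)=(386*31+24)%997=26 -> [26]
  root = 26 == target 26  ** MATCH **
Candidate C: set leaf[0] = 40 -> leaves = [40, 86, 32, 73]
  L0: [40, 86, 32, 73]
  L1: h(40,86)=(40*31+86)%997=329 h(32,73)=(32*31+73)%997=68 -> [329, 68]
  L2: h(329,68)=(329*31+68)%997=297 -> [297]
  root = 297 != target 26
Candidate B produces the target root.

Answer: B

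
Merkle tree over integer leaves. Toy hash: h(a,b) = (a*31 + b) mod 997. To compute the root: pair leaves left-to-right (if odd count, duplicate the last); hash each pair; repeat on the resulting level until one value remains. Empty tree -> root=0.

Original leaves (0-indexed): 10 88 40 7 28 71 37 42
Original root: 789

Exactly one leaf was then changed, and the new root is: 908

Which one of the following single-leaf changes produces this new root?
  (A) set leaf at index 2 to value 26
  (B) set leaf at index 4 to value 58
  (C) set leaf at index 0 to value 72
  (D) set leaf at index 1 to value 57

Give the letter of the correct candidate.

Answer: D

Derivation:
Original leaves: [10, 88, 40, 7, 28, 71, 37, 42]
Target new root: 908
Try each candidate change and compute the resulting root:
Candidate A: set leaf[2] = 26 -> leaves = [10, 88, 26, 7, 28, 71, 37, 42]
  L0: [10, 88, 26, 7, 28, 71, 37, 42]
  L1: h(10,88)=(10*31+88)%997=398 h(26,7)=(26*31+7)%997=813 h(28,71)=(28*31+71)%997=939 h(37,42)=(37*31+42)%997=192 -> [398, 813, 939, 192]
  L2: h(398,813)=(398*31+813)%997=190 h(939,192)=(939*31+192)%997=388 -> [190, 388]
  L3: h(190,388)=(190*31+388)%997=296 -> [296]
  root = 296 != target 908
Candidate B: set leaf[4] = 58 -> leaves = [10, 88, 40, 7, 58, 71, 37, 42]
  L0: [10, 88, 40, 7, 58, 71, 37, 42]
  L1: h(10,88)=(10*31+88)%997=398 h(40,7)=(40*31+7)%997=250 h(58,71)=(58*31+71)%997=872 h(37,42)=(37*31+42)%997=192 -> [398, 250, 872, 192]
  L2: h(398,250)=(398*31+250)%997=624 h(872,192)=(872*31+192)%997=305 -> [624, 305]
  L3: h(624,305)=(624*31+305)%997=706 -> [706]
  root = 706 != target 908
Candidate C: set leaf[0] = 72 -> leaves = [72, 88, 40, 7, 28, 71, 37, 42]
  L0: [72, 88, 40, 7, 28, 71, 37, 42]
  L1: h(72,88)=(72*31+88)%997=326 h(40,7)=(40*31+7)%997=250 h(28,71)=(28*31+71)%997=939 h(37,42)=(37*31+42)%997=192 -> [326, 250, 939, 192]
  L2: h(326,250)=(326*31+250)%997=386 h(939,192)=(939*31+192)%997=388 -> [386, 388]
  L3: h(386,388)=(386*31+388)%997=390 -> [390]
  root = 390 != target 908
Candidate D: set leaf[1] = 57 -> leaves = [10, 57, 40, 7, 28, 71, 37, 42]
  L0: [10, 57, 40, 7, 28, 71, 37, 42]
  L1: h(10,57)=(10*31+57)%997=367 h(40,7)=(40*31+7)%997=250 h(28,71)=(28*31+71)%997=939 h(37,42)=(37*31+42)%997=192 -> [367, 250, 939, 192]
  L2: h(367,250)=(367*31+250)%997=660 h(939,192)=(939*31+192)%997=388 -> [660, 388]
  L3: h(660,388)=(660*31+388)%997=908 -> [908]
  root = 908 == target 908  ** MATCH **
Candidate D produces the target root.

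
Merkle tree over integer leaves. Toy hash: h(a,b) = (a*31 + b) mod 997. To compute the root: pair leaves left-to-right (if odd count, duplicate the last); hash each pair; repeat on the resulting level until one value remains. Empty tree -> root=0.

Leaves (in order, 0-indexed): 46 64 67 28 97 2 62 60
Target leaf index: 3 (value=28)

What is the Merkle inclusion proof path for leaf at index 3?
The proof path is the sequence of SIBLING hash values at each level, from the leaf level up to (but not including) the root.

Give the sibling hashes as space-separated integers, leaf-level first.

Answer: 67 493 546

Derivation:
L0 (leaves): [46, 64, 67, 28, 97, 2, 62, 60], target index=3
L1: h(46,64)=(46*31+64)%997=493 [pair 0] h(67,28)=(67*31+28)%997=111 [pair 1] h(97,2)=(97*31+2)%997=18 [pair 2] h(62,60)=(62*31+60)%997=985 [pair 3] -> [493, 111, 18, 985]
  Sibling for proof at L0: 67
L2: h(493,111)=(493*31+111)%997=439 [pair 0] h(18,985)=(18*31+985)%997=546 [pair 1] -> [439, 546]
  Sibling for proof at L1: 493
L3: h(439,546)=(439*31+546)%997=197 [pair 0] -> [197]
  Sibling for proof at L2: 546
Root: 197
Proof path (sibling hashes from leaf to root): [67, 493, 546]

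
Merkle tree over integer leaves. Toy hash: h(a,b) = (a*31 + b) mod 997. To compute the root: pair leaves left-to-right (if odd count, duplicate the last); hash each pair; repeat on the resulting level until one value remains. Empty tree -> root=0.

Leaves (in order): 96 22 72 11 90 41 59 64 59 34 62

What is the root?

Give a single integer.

Answer: 146

Derivation:
L0: [96, 22, 72, 11, 90, 41, 59, 64, 59, 34, 62]
L1: h(96,22)=(96*31+22)%997=7 h(72,11)=(72*31+11)%997=249 h(90,41)=(90*31+41)%997=837 h(59,64)=(59*31+64)%997=896 h(59,34)=(59*31+34)%997=866 h(62,62)=(62*31+62)%997=987 -> [7, 249, 837, 896, 866, 987]
L2: h(7,249)=(7*31+249)%997=466 h(837,896)=(837*31+896)%997=921 h(866,987)=(866*31+987)%997=914 -> [466, 921, 914]
L3: h(466,921)=(466*31+921)%997=412 h(914,914)=(914*31+914)%997=335 -> [412, 335]
L4: h(412,335)=(412*31+335)%997=146 -> [146]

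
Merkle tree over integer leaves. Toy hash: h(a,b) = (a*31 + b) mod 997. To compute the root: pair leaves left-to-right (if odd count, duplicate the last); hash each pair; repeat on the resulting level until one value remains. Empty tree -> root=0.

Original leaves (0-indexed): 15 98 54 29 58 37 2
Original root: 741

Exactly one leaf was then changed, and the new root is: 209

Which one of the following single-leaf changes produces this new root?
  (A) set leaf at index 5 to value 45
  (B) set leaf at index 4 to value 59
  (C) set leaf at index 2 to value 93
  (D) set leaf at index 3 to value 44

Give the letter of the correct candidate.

Answer: D

Derivation:
Original leaves: [15, 98, 54, 29, 58, 37, 2]
Target new root: 209
Try each candidate change and compute the resulting root:
Candidate A: set leaf[5] = 45 -> leaves = [15, 98, 54, 29, 58, 45, 2]
  L0: [15, 98, 54, 29, 58, 45, 2]
  L1: h(15,98)=(15*31+98)%997=563 h(54,29)=(54*31+29)%997=706 h(58,45)=(58*31+45)%997=846 h(2,2)=(2*31+2)%997=64 -> [563, 706, 846, 64]
  L2: h(563,706)=(563*31+706)%997=213 h(846,64)=(846*31+64)%997=368 -> [213, 368]
  L3: h(213,368)=(213*31+368)%997=989 -> [989]
  root = 989 != target 209
Candidate B: set leaf[4] = 59 -> leaves = [15, 98, 54, 29, 59, 37, 2]
  L0: [15, 98, 54, 29, 59, 37, 2]
  L1: h(15,98)=(15*31+98)%997=563 h(54,29)=(54*31+29)%997=706 h(59,37)=(59*31+37)%997=869 h(2,2)=(2*31+2)%997=64 -> [563, 706, 869, 64]
  L2: h(563,706)=(563*31+706)%997=213 h(869,64)=(869*31+64)%997=84 -> [213, 84]
  L3: h(213,84)=(213*31+84)%997=705 -> [705]
  root = 705 != target 209
Candidate C: set leaf[2] = 93 -> leaves = [15, 98, 93, 29, 58, 37, 2]
  L0: [15, 98, 93, 29, 58, 37, 2]
  L1: h(15,98)=(15*31+98)%997=563 h(93,29)=(93*31+29)%997=918 h(58,37)=(58*31+37)%997=838 h(2,2)=(2*31+2)%997=64 -> [563, 918, 838, 64]
  L2: h(563,918)=(563*31+918)%997=425 h(838,64)=(838*31+64)%997=120 -> [425, 120]
  L3: h(425,120)=(425*31+120)%997=334 -> [334]
  root = 334 != target 209
Candidate D: set leaf[3] = 44 -> leaves = [15, 98, 54, 44, 58, 37, 2]
  L0: [15, 98, 54, 44, 58, 37, 2]
  L1: h(15,98)=(15*31+98)%997=563 h(54,44)=(54*31+44)%997=721 h(58,37)=(58*31+37)%997=838 h(2,2)=(2*31+2)%997=64 -> [563, 721, 838, 64]
  L2: h(563,721)=(563*31+721)%997=228 h(838,64)=(838*31+64)%997=120 -> [228, 120]
  L3: h(228,120)=(228*31+120)%997=209 -> [209]
  root = 209 == target 209  ** MATCH **
Candidate D produces the target root.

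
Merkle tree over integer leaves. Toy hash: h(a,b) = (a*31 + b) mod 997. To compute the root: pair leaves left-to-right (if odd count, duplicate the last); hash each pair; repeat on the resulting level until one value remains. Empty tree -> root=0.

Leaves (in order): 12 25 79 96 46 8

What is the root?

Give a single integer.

Answer: 821

Derivation:
L0: [12, 25, 79, 96, 46, 8]
L1: h(12,25)=(12*31+25)%997=397 h(79,96)=(79*31+96)%997=551 h(46,8)=(46*31+8)%997=437 -> [397, 551, 437]
L2: h(397,551)=(397*31+551)%997=894 h(437,437)=(437*31+437)%997=26 -> [894, 26]
L3: h(894,26)=(894*31+26)%997=821 -> [821]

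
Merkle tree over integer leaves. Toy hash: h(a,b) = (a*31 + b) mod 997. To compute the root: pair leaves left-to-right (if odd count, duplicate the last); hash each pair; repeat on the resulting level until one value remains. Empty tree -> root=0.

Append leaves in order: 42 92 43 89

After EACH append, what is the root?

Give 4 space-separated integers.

After append 42 (leaves=[42]):
  L0: [42]
  root=42
After append 92 (leaves=[42, 92]):
  L0: [42, 92]
  L1: h(42,92)=(42*31+92)%997=397 -> [397]
  root=397
After append 43 (leaves=[42, 92, 43]):
  L0: [42, 92, 43]
  L1: h(42,92)=(42*31+92)%997=397 h(43,43)=(43*31+43)%997=379 -> [397, 379]
  L2: h(397,379)=(397*31+379)%997=722 -> [722]
  root=722
After append 89 (leaves=[42, 92, 43, 89]):
  L0: [42, 92, 43, 89]
  L1: h(42,92)=(42*31+92)%997=397 h(43,89)=(43*31+89)%997=425 -> [397, 425]
  L2: h(397,425)=(397*31+425)%997=768 -> [768]
  root=768

Answer: 42 397 722 768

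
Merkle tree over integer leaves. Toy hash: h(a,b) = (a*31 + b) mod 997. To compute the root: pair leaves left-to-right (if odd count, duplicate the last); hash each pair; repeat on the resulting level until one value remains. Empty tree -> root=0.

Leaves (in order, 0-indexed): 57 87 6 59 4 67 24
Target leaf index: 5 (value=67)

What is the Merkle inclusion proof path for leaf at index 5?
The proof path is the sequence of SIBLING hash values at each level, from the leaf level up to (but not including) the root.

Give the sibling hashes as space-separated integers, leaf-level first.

L0 (leaves): [57, 87, 6, 59, 4, 67, 24], target index=5
L1: h(57,87)=(57*31+87)%997=857 [pair 0] h(6,59)=(6*31+59)%997=245 [pair 1] h(4,67)=(4*31+67)%997=191 [pair 2] h(24,24)=(24*31+24)%997=768 [pair 3] -> [857, 245, 191, 768]
  Sibling for proof at L0: 4
L2: h(857,245)=(857*31+245)%997=890 [pair 0] h(191,768)=(191*31+768)%997=707 [pair 1] -> [890, 707]
  Sibling for proof at L1: 768
L3: h(890,707)=(890*31+707)%997=381 [pair 0] -> [381]
  Sibling for proof at L2: 890
Root: 381
Proof path (sibling hashes from leaf to root): [4, 768, 890]

Answer: 4 768 890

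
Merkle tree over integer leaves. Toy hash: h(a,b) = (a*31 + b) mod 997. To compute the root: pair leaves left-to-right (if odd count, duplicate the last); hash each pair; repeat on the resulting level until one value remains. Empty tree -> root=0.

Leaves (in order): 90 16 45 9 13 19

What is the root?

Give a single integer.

L0: [90, 16, 45, 9, 13, 19]
L1: h(90,16)=(90*31+16)%997=812 h(45,9)=(45*31+9)%997=407 h(13,19)=(13*31+19)%997=422 -> [812, 407, 422]
L2: h(812,407)=(812*31+407)%997=654 h(422,422)=(422*31+422)%997=543 -> [654, 543]
L3: h(654,543)=(654*31+543)%997=877 -> [877]

Answer: 877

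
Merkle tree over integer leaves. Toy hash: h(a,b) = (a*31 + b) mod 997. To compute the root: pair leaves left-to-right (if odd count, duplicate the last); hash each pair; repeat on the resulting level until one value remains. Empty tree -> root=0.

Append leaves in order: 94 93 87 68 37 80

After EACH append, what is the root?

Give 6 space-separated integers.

After append 94 (leaves=[94]):
  L0: [94]
  root=94
After append 93 (leaves=[94, 93]):
  L0: [94, 93]
  L1: h(94,93)=(94*31+93)%997=16 -> [16]
  root=16
After append 87 (leaves=[94, 93, 87]):
  L0: [94, 93, 87]
  L1: h(94,93)=(94*31+93)%997=16 h(87,87)=(87*31+87)%997=790 -> [16, 790]
  L2: h(16,790)=(16*31+790)%997=289 -> [289]
  root=289
After append 68 (leaves=[94, 93, 87, 68]):
  L0: [94, 93, 87, 68]
  L1: h(94,93)=(94*31+93)%997=16 h(87,68)=(87*31+68)%997=771 -> [16, 771]
  L2: h(16,771)=(16*31+771)%997=270 -> [270]
  root=270
After append 37 (leaves=[94, 93, 87, 68, 37]):
  L0: [94, 93, 87, 68, 37]
  L1: h(94,93)=(94*31+93)%997=16 h(87,68)=(87*31+68)%997=771 h(37,37)=(37*31+37)%997=187 -> [16, 771, 187]
  L2: h(16,771)=(16*31+771)%997=270 h(187,187)=(187*31+187)%997=2 -> [270, 2]
  L3: h(270,2)=(270*31+2)%997=396 -> [396]
  root=396
After append 80 (leaves=[94, 93, 87, 68, 37, 80]):
  L0: [94, 93, 87, 68, 37, 80]
  L1: h(94,93)=(94*31+93)%997=16 h(87,68)=(87*31+68)%997=771 h(37,80)=(37*31+80)%997=230 -> [16, 771, 230]
  L2: h(16,771)=(16*31+771)%997=270 h(230,230)=(230*31+230)%997=381 -> [270, 381]
  L3: h(270,381)=(270*31+381)%997=775 -> [775]
  root=775

Answer: 94 16 289 270 396 775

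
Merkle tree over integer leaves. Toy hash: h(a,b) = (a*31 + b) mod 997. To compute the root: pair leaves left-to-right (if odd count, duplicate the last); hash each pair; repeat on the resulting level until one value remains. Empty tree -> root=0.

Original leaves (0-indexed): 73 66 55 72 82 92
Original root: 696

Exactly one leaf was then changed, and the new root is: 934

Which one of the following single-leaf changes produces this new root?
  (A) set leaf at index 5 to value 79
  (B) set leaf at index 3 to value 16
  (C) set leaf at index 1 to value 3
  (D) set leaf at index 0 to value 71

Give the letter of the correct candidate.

Original leaves: [73, 66, 55, 72, 82, 92]
Target new root: 934
Try each candidate change and compute the resulting root:
Candidate A: set leaf[5] = 79 -> leaves = [73, 66, 55, 72, 82, 79]
  L0: [73, 66, 55, 72, 82, 79]
  L1: h(73,66)=(73*31+66)%997=335 h(55,72)=(55*31+72)%997=780 h(82,79)=(82*31+79)%997=627 -> [335, 780, 627]
  L2: h(335,780)=(335*31+780)%997=198 h(627,627)=(627*31+627)%997=124 -> [198, 124]
  L3: h(198,124)=(198*31+124)%997=280 -> [280]
  root = 280 != target 934
Candidate B: set leaf[3] = 16 -> leaves = [73, 66, 55, 16, 82, 92]
  L0: [73, 66, 55, 16, 82, 92]
  L1: h(73,66)=(73*31+66)%997=335 h(55,16)=(55*31+16)%997=724 h(82,92)=(82*31+92)%997=640 -> [335, 724, 640]
  L2: h(335,724)=(335*31+724)%997=142 h(640,640)=(640*31+640)%997=540 -> [142, 540]
  L3: h(142,540)=(142*31+540)%997=954 -> [954]
  root = 954 != target 934
Candidate C: set leaf[1] = 3 -> leaves = [73, 3, 55, 72, 82, 92]
  L0: [73, 3, 55, 72, 82, 92]
  L1: h(73,3)=(73*31+3)%997=272 h(55,72)=(55*31+72)%997=780 h(82,92)=(82*31+92)%997=640 -> [272, 780, 640]
  L2: h(272,780)=(272*31+780)%997=239 h(640,640)=(640*31+640)%997=540 -> [239, 540]
  L3: h(239,540)=(239*31+540)%997=970 -> [970]
  root = 970 != target 934
Candidate D: set leaf[0] = 71 -> leaves = [71, 66, 55, 72, 82, 92]
  L0: [71, 66, 55, 72, 82, 92]
  L1: h(71,66)=(71*31+66)%997=273 h(55,72)=(55*31+72)%997=780 h(82,92)=(82*31+92)%997=640 -> [273, 780, 640]
  L2: h(273,780)=(273*31+780)%997=270 h(640,640)=(640*31+640)%997=540 -> [270, 540]
  L3: h(270,540)=(270*31+540)%997=934 -> [934]
  root = 934 == target 934  ** MATCH **
Candidate D produces the target root.

Answer: D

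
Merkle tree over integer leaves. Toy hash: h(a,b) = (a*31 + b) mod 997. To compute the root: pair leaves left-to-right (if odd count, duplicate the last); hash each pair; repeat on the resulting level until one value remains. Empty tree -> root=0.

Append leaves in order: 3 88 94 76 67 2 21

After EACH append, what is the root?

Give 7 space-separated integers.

Answer: 3 181 643 625 247 161 748

Derivation:
After append 3 (leaves=[3]):
  L0: [3]
  root=3
After append 88 (leaves=[3, 88]):
  L0: [3, 88]
  L1: h(3,88)=(3*31+88)%997=181 -> [181]
  root=181
After append 94 (leaves=[3, 88, 94]):
  L0: [3, 88, 94]
  L1: h(3,88)=(3*31+88)%997=181 h(94,94)=(94*31+94)%997=17 -> [181, 17]
  L2: h(181,17)=(181*31+17)%997=643 -> [643]
  root=643
After append 76 (leaves=[3, 88, 94, 76]):
  L0: [3, 88, 94, 76]
  L1: h(3,88)=(3*31+88)%997=181 h(94,76)=(94*31+76)%997=996 -> [181, 996]
  L2: h(181,996)=(181*31+996)%997=625 -> [625]
  root=625
After append 67 (leaves=[3, 88, 94, 76, 67]):
  L0: [3, 88, 94, 76, 67]
  L1: h(3,88)=(3*31+88)%997=181 h(94,76)=(94*31+76)%997=996 h(67,67)=(67*31+67)%997=150 -> [181, 996, 150]
  L2: h(181,996)=(181*31+996)%997=625 h(150,150)=(150*31+150)%997=812 -> [625, 812]
  L3: h(625,812)=(625*31+812)%997=247 -> [247]
  root=247
After append 2 (leaves=[3, 88, 94, 76, 67, 2]):
  L0: [3, 88, 94, 76, 67, 2]
  L1: h(3,88)=(3*31+88)%997=181 h(94,76)=(94*31+76)%997=996 h(67,2)=(67*31+2)%997=85 -> [181, 996, 85]
  L2: h(181,996)=(181*31+996)%997=625 h(85,85)=(85*31+85)%997=726 -> [625, 726]
  L3: h(625,726)=(625*31+726)%997=161 -> [161]
  root=161
After append 21 (leaves=[3, 88, 94, 76, 67, 2, 21]):
  L0: [3, 88, 94, 76, 67, 2, 21]
  L1: h(3,88)=(3*31+88)%997=181 h(94,76)=(94*31+76)%997=996 h(67,2)=(67*31+2)%997=85 h(21,21)=(21*31+21)%997=672 -> [181, 996, 85, 672]
  L2: h(181,996)=(181*31+996)%997=625 h(85,672)=(85*31+672)%997=316 -> [625, 316]
  L3: h(625,316)=(625*31+316)%997=748 -> [748]
  root=748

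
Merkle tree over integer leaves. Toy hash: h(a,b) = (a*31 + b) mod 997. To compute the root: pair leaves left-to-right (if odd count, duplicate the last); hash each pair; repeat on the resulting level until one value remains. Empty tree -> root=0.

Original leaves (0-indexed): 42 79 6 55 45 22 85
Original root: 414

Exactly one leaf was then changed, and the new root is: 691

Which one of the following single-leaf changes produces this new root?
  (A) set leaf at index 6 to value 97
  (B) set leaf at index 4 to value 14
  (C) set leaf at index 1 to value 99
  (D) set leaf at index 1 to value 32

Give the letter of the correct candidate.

Answer: C

Derivation:
Original leaves: [42, 79, 6, 55, 45, 22, 85]
Target new root: 691
Try each candidate change and compute the resulting root:
Candidate A: set leaf[6] = 97 -> leaves = [42, 79, 6, 55, 45, 22, 97]
  L0: [42, 79, 6, 55, 45, 22, 97]
  L1: h(42,79)=(42*31+79)%997=384 h(6,55)=(6*31+55)%997=241 h(45,22)=(45*31+22)%997=420 h(97,97)=(97*31+97)%997=113 -> [384, 241, 420, 113]
  L2: h(384,241)=(384*31+241)%997=181 h(420,113)=(420*31+113)%997=172 -> [181, 172]
  L3: h(181,172)=(181*31+172)%997=798 -> [798]
  root = 798 != target 691
Candidate B: set leaf[4] = 14 -> leaves = [42, 79, 6, 55, 14, 22, 85]
  L0: [42, 79, 6, 55, 14, 22, 85]
  L1: h(42,79)=(42*31+79)%997=384 h(6,55)=(6*31+55)%997=241 h(14,22)=(14*31+22)%997=456 h(85,85)=(85*31+85)%997=726 -> [384, 241, 456, 726]
  L2: h(384,241)=(384*31+241)%997=181 h(456,726)=(456*31+726)%997=904 -> [181, 904]
  L3: h(181,904)=(181*31+904)%997=533 -> [533]
  root = 533 != target 691
Candidate C: set leaf[1] = 99 -> leaves = [42, 99, 6, 55, 45, 22, 85]
  L0: [42, 99, 6, 55, 45, 22, 85]
  L1: h(42,99)=(42*31+99)%997=404 h(6,55)=(6*31+55)%997=241 h(45,22)=(45*31+22)%997=420 h(85,85)=(85*31+85)%997=726 -> [404, 241, 420, 726]
  L2: h(404,241)=(404*31+241)%997=801 h(420,726)=(420*31+726)%997=785 -> [801, 785]
  L3: h(801,785)=(801*31+785)%997=691 -> [691]
  root = 691 == target 691  ** MATCH **
Candidate D: set leaf[1] = 32 -> leaves = [42, 32, 6, 55, 45, 22, 85]
  L0: [42, 32, 6, 55, 45, 22, 85]
  L1: h(42,32)=(42*31+32)%997=337 h(6,55)=(6*31+55)%997=241 h(45,22)=(45*31+22)%997=420 h(85,85)=(85*31+85)%997=726 -> [337, 241, 420, 726]
  L2: h(337,241)=(337*31+241)%997=718 h(420,726)=(420*31+726)%997=785 -> [718, 785]
  L3: h(718,785)=(718*31+785)%997=112 -> [112]
  root = 112 != target 691
Candidate C produces the target root.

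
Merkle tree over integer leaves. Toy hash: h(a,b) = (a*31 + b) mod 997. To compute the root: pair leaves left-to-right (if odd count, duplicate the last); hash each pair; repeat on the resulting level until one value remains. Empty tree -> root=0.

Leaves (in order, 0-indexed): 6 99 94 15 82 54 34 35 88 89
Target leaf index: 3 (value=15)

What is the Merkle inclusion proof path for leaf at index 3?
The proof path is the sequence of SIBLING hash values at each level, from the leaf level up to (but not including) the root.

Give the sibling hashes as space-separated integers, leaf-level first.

Answer: 94 285 808 287

Derivation:
L0 (leaves): [6, 99, 94, 15, 82, 54, 34, 35, 88, 89], target index=3
L1: h(6,99)=(6*31+99)%997=285 [pair 0] h(94,15)=(94*31+15)%997=935 [pair 1] h(82,54)=(82*31+54)%997=602 [pair 2] h(34,35)=(34*31+35)%997=92 [pair 3] h(88,89)=(88*31+89)%997=823 [pair 4] -> [285, 935, 602, 92, 823]
  Sibling for proof at L0: 94
L2: h(285,935)=(285*31+935)%997=797 [pair 0] h(602,92)=(602*31+92)%997=808 [pair 1] h(823,823)=(823*31+823)%997=414 [pair 2] -> [797, 808, 414]
  Sibling for proof at L1: 285
L3: h(797,808)=(797*31+808)%997=590 [pair 0] h(414,414)=(414*31+414)%997=287 [pair 1] -> [590, 287]
  Sibling for proof at L2: 808
L4: h(590,287)=(590*31+287)%997=631 [pair 0] -> [631]
  Sibling for proof at L3: 287
Root: 631
Proof path (sibling hashes from leaf to root): [94, 285, 808, 287]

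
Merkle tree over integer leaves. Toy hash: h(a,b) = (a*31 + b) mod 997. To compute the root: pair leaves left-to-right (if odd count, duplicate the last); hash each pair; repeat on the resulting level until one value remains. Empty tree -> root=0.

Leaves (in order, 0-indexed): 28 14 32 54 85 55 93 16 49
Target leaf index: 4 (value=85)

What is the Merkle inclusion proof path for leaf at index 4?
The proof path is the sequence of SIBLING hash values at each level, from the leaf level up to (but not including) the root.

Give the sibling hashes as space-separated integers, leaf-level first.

Answer: 55 905 472 462

Derivation:
L0 (leaves): [28, 14, 32, 54, 85, 55, 93, 16, 49], target index=4
L1: h(28,14)=(28*31+14)%997=882 [pair 0] h(32,54)=(32*31+54)%997=49 [pair 1] h(85,55)=(85*31+55)%997=696 [pair 2] h(93,16)=(93*31+16)%997=905 [pair 3] h(49,49)=(49*31+49)%997=571 [pair 4] -> [882, 49, 696, 905, 571]
  Sibling for proof at L0: 55
L2: h(882,49)=(882*31+49)%997=472 [pair 0] h(696,905)=(696*31+905)%997=547 [pair 1] h(571,571)=(571*31+571)%997=326 [pair 2] -> [472, 547, 326]
  Sibling for proof at L1: 905
L3: h(472,547)=(472*31+547)%997=224 [pair 0] h(326,326)=(326*31+326)%997=462 [pair 1] -> [224, 462]
  Sibling for proof at L2: 472
L4: h(224,462)=(224*31+462)%997=427 [pair 0] -> [427]
  Sibling for proof at L3: 462
Root: 427
Proof path (sibling hashes from leaf to root): [55, 905, 472, 462]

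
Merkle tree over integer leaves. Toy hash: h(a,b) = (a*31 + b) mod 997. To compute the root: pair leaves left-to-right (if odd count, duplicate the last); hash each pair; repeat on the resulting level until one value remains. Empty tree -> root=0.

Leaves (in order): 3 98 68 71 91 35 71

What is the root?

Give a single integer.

Answer: 934

Derivation:
L0: [3, 98, 68, 71, 91, 35, 71]
L1: h(3,98)=(3*31+98)%997=191 h(68,71)=(68*31+71)%997=185 h(91,35)=(91*31+35)%997=862 h(71,71)=(71*31+71)%997=278 -> [191, 185, 862, 278]
L2: h(191,185)=(191*31+185)%997=124 h(862,278)=(862*31+278)%997=81 -> [124, 81]
L3: h(124,81)=(124*31+81)%997=934 -> [934]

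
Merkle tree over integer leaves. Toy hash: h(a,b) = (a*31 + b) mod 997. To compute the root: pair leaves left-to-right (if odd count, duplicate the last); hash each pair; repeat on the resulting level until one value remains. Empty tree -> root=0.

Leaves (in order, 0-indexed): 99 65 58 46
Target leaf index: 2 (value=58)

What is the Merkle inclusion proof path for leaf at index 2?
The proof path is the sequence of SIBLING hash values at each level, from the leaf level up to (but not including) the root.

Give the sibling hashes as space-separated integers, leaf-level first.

Answer: 46 143

Derivation:
L0 (leaves): [99, 65, 58, 46], target index=2
L1: h(99,65)=(99*31+65)%997=143 [pair 0] h(58,46)=(58*31+46)%997=847 [pair 1] -> [143, 847]
  Sibling for proof at L0: 46
L2: h(143,847)=(143*31+847)%997=295 [pair 0] -> [295]
  Sibling for proof at L1: 143
Root: 295
Proof path (sibling hashes from leaf to root): [46, 143]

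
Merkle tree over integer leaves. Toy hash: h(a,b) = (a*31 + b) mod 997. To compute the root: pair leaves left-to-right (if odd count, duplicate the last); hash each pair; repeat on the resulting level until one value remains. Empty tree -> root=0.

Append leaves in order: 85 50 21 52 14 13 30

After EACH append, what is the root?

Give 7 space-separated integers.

Answer: 85 691 159 190 286 254 767

Derivation:
After append 85 (leaves=[85]):
  L0: [85]
  root=85
After append 50 (leaves=[85, 50]):
  L0: [85, 50]
  L1: h(85,50)=(85*31+50)%997=691 -> [691]
  root=691
After append 21 (leaves=[85, 50, 21]):
  L0: [85, 50, 21]
  L1: h(85,50)=(85*31+50)%997=691 h(21,21)=(21*31+21)%997=672 -> [691, 672]
  L2: h(691,672)=(691*31+672)%997=159 -> [159]
  root=159
After append 52 (leaves=[85, 50, 21, 52]):
  L0: [85, 50, 21, 52]
  L1: h(85,50)=(85*31+50)%997=691 h(21,52)=(21*31+52)%997=703 -> [691, 703]
  L2: h(691,703)=(691*31+703)%997=190 -> [190]
  root=190
After append 14 (leaves=[85, 50, 21, 52, 14]):
  L0: [85, 50, 21, 52, 14]
  L1: h(85,50)=(85*31+50)%997=691 h(21,52)=(21*31+52)%997=703 h(14,14)=(14*31+14)%997=448 -> [691, 703, 448]
  L2: h(691,703)=(691*31+703)%997=190 h(448,448)=(448*31+448)%997=378 -> [190, 378]
  L3: h(190,378)=(190*31+378)%997=286 -> [286]
  root=286
After append 13 (leaves=[85, 50, 21, 52, 14, 13]):
  L0: [85, 50, 21, 52, 14, 13]
  L1: h(85,50)=(85*31+50)%997=691 h(21,52)=(21*31+52)%997=703 h(14,13)=(14*31+13)%997=447 -> [691, 703, 447]
  L2: h(691,703)=(691*31+703)%997=190 h(447,447)=(447*31+447)%997=346 -> [190, 346]
  L3: h(190,346)=(190*31+346)%997=254 -> [254]
  root=254
After append 30 (leaves=[85, 50, 21, 52, 14, 13, 30]):
  L0: [85, 50, 21, 52, 14, 13, 30]
  L1: h(85,50)=(85*31+50)%997=691 h(21,52)=(21*31+52)%997=703 h(14,13)=(14*31+13)%997=447 h(30,30)=(30*31+30)%997=960 -> [691, 703, 447, 960]
  L2: h(691,703)=(691*31+703)%997=190 h(447,960)=(447*31+960)%997=859 -> [190, 859]
  L3: h(190,859)=(190*31+859)%997=767 -> [767]
  root=767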